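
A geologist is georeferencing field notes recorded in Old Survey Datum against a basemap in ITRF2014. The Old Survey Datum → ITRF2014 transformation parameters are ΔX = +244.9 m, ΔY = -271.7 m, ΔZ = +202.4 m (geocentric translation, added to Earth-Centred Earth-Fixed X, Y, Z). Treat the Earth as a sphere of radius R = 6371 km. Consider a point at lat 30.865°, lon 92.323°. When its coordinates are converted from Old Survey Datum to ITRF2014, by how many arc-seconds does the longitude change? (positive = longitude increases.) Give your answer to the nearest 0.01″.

Δλ = -8.81″

sin φ = 0.513017, cos φ = 0.858378, sin λ = 0.999178, cos λ = -0.040533.
East component: ΔE = −sin λ·ΔX + cos λ·ΔY = −(0.999178)(244.9) + (-0.040533)(-271.7) = -233.69 m.
1° of latitude spans πR/180 = 111195 m; at latitude φ, 1° of longitude spans that × cos φ = 95447.3 m, so Δλ = -233.69 / 95447.3 × 3600 = -8.814″.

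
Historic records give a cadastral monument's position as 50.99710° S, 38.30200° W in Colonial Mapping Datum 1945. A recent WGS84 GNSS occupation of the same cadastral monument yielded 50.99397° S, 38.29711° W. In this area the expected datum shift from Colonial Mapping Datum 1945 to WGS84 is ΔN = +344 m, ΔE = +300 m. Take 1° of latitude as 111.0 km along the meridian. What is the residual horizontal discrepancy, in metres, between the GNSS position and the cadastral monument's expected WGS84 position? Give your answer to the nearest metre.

Observed coordinate differences: Δφ = +0.00313°, Δλ = +0.00489°.
Converting to metres (1° lat = 111000 m, cos φ = 0.629360): observed ΔN = 347.4 m, observed ΔE = 341.6 m.
Subtracting the expected shift leaves a residual of 347.4 − (344) = 3.4 m north and 341.6 − (300) = 41.6 m east.
Residual distance = √(3.4² + 41.6²) = 41.8 m.

42 m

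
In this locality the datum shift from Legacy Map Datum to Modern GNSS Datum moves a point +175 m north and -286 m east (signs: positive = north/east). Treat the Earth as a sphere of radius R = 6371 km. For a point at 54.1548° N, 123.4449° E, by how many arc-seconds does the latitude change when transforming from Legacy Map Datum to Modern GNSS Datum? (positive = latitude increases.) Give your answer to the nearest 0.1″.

Δφ = 5.7″

On a sphere of radius R, 1 rad of latitude = R, so Δφ = ΔN / R = 175.0 / 6371000 = 2.7468e-05 rad = 5.666″.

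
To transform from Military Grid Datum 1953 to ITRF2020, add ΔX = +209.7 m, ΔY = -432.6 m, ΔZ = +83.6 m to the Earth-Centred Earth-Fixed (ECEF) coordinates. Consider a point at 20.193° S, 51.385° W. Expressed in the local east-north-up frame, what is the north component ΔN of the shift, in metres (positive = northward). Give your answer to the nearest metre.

ΔN = 240 m

The local north axis is (−sin φ cos λ, −sin φ sin λ, cos φ), giving ΔN = 45.174 + 116.677 + 78.462 = 240.31 m.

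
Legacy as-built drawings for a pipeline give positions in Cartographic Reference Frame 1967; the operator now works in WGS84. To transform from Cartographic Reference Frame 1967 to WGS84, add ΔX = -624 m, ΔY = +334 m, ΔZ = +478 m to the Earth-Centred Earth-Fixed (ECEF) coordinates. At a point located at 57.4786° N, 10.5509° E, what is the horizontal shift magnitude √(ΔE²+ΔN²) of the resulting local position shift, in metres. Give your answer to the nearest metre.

847 m

The local east axis at (φ, λ) is (−sin λ, cos λ, 0), so ΔE = −sin(10.5509°)·(-624) + cos(10.5509°)·334 = 442.61 m.
The local north axis is (−sin φ cos λ, −sin φ sin λ, cos φ), giving ΔN = 517.255 − 51.568 + 256.980 = 722.67 m.
Horizontal magnitude = √(ΔE² + ΔN²) = √(442.61² + 722.67²) = 847.44 m.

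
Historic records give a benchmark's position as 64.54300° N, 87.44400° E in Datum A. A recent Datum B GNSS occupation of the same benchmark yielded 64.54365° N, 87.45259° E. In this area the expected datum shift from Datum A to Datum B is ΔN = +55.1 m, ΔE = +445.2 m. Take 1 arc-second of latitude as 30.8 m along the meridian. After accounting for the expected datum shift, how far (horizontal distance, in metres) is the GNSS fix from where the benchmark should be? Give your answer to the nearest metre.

Observed coordinate differences: Δφ = +0.00065°, Δλ = +0.00859°.
Converting to metres (1° lat = 110880 m, cos φ = 0.429834): observed ΔN = 72.1 m, observed ΔE = 409.4 m.
Subtracting the expected shift leaves a residual of 72.1 − (55.1) = 17.0 m north and 409.4 − (445.2) = -35.8 m east.
Residual distance = √(17.0² + (-35.8)²) = 39.6 m.

40 m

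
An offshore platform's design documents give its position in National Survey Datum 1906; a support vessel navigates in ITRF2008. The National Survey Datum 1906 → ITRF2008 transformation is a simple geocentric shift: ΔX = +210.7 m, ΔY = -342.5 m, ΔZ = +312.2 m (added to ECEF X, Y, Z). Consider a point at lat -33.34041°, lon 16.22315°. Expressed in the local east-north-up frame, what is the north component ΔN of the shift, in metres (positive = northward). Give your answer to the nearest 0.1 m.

At φ = -33.34041°, λ = 16.22315°: sin φ = -0.549612, cos φ = 0.835420, sin λ = 0.279379, cos λ = 0.960181.
ΔN = −sin φ cos λ·ΔX − sin φ sin λ·ΔY + cos φ·ΔZ = −(-0.549612)(0.960181)(210.7) − (-0.549612)(0.279379)(-342.5) + (0.835420)(312.2) = 319.42 m.

ΔN = 319.4 m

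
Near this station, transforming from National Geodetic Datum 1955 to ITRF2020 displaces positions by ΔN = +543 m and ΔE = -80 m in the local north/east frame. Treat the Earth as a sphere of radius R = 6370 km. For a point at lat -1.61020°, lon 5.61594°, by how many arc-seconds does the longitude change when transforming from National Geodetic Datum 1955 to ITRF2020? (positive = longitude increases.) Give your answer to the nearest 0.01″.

At latitude -1.61020°, cos φ = 0.999605.
One radian of longitude at latitude φ spans R cos φ, so Δλ = ΔE / (R cos φ) = -80.0 / (6370000 × 0.999605) = -1.2564e-05 rad = -2.591″.

Δλ = -2.59″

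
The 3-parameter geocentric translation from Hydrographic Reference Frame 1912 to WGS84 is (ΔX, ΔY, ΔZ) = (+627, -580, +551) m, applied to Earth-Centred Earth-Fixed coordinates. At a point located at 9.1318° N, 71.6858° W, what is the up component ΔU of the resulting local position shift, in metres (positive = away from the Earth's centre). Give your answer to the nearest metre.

The local up (radial) axis is (cos φ cos λ, cos φ sin λ, sin φ), giving ΔU = 194.524 + 543.643 + 87.447 = 825.61 m.

ΔU = 826 m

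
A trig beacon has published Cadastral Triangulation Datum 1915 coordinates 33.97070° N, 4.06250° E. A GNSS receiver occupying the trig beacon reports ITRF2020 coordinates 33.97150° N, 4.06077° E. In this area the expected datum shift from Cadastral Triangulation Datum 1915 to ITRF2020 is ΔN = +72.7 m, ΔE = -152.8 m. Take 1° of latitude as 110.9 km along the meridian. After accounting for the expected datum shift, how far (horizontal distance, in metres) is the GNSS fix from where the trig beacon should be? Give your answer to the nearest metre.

17 m

Observed coordinate differences: Δφ = +0.00080°, Δλ = -0.00173°.
Converting to metres (1° lat = 110900 m, cos φ = 0.829323): observed ΔN = 88.7 m, observed ΔE = -159.1 m.
Subtracting the expected shift leaves a residual of 88.7 − (72.7) = 16.0 m north and -159.1 − (-152.8) = -6.3 m east.
Residual distance = √(16.0² + (-6.3)²) = 17.2 m.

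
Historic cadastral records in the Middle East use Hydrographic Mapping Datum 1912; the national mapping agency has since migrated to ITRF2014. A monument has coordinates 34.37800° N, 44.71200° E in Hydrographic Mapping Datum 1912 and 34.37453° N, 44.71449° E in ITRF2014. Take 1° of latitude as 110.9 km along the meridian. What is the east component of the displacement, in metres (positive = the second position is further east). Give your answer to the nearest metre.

Δφ = 34.37453° − 34.37800° = -0.00347°; Δλ = 44.71449° − 44.71200° = +0.00249°.
ΔN = Δφ × 110900 = -384.8 m; ΔE = Δλ × 110900 × cos(34.37800°) = +0.00249 × 110900 × 0.825330 = 227.9 m.

ΔE = 228 m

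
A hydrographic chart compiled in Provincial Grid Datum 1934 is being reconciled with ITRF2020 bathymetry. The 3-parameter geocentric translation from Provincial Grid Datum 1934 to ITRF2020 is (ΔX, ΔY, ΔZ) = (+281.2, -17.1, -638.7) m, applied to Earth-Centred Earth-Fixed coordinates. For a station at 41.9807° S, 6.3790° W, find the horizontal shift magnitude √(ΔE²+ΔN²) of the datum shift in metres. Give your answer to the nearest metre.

287 m

At φ = -41.9807°, λ = -6.3790°: sin φ = -0.668880, cos φ = 0.743370, sin λ = -0.111105, cos λ = 0.993809.
ΔE = −sin λ·ΔX + cos λ·ΔY = −(-0.111105)·(281.2) + (0.993809)·(-17.1) = 14.25 m.
ΔN = −sin φ cos λ·ΔX − sin φ sin λ·ΔY + cos φ·ΔZ = −(-0.668880)(0.993809)(281.2) − (-0.668880)(-0.111105)(-17.1) + (0.743370)(-638.7) = -286.60 m.
Horizontal magnitude = √(ΔE² + ΔN²) = √(14.25² + (-286.60)²) = 286.95 m.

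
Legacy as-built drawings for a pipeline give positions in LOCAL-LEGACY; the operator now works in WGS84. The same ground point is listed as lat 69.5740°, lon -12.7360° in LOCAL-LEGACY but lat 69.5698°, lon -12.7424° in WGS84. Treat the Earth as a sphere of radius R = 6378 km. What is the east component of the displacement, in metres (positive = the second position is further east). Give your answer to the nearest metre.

Δφ = 69.5698° − 69.5740° = -0.0042°; Δλ = -12.7424° − -12.7360° = -0.0064°.
1° along a meridian = πR/180 = 111317 m.
ΔN = Δφ × 111317 = -467.5 m; ΔE = Δλ × 111317 × cos(69.5740°) = -0.0064 × 111317 × 0.348997 = -248.6 m.

ΔE = -249 m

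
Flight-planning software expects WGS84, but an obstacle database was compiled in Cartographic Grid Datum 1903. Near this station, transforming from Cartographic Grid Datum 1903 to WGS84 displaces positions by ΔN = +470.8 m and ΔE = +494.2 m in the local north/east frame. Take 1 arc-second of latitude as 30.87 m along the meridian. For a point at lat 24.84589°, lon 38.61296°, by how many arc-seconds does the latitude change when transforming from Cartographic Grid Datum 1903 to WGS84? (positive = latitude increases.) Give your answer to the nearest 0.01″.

1″ of latitude = 30.87 m, so Δφ = 470.8 / 30.87 = 15.251″.

Δφ = 15.25″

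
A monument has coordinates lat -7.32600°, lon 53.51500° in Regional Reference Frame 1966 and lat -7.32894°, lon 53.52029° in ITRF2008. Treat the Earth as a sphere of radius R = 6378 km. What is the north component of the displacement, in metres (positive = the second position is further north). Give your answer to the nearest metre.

Δφ = -7.32894° − -7.32600° = -0.00294°; Δλ = 53.52029° − 53.51500° = +0.00529°.
1° along a meridian = πR/180 = 111317 m.
ΔN = Δφ × 111317 = -327.3 m; ΔE = Δλ × 111317 × cos(-7.32600°) = +0.00529 × 111317 × 0.991837 = 584.1 m.

ΔN = -327 m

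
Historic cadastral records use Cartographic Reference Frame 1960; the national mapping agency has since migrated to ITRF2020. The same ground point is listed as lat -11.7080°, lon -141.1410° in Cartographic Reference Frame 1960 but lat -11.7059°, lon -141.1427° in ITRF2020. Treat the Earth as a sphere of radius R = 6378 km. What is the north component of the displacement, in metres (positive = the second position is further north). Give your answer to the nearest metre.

ΔN = 234 m

Δφ = -11.7059° − -11.7080° = +0.0021°; Δλ = -141.1427° − -141.1410° = -0.0017°.
1° along a meridian = πR/180 = 111317 m.
ΔN = Δφ × 111317 = 233.8 m; ΔE = Δλ × 111317 × cos(-11.7080°) = -0.0017 × 111317 × 0.979194 = -185.3 m.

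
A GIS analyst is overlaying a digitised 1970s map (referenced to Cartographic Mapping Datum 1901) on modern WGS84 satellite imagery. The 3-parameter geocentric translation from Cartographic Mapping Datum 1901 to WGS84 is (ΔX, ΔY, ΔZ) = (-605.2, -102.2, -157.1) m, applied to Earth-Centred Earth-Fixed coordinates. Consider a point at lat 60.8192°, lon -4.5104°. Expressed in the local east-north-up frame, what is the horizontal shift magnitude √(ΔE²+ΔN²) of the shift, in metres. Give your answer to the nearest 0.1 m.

The local east axis at (φ, λ) is (−sin λ, cos λ, 0), so ΔE = −sin(-4.5104°)·(-605.2) + cos(-4.5104°)·(-102.2) = -149.48 m.
The local north axis is (−sin φ cos λ, −sin φ sin λ, cos φ), giving ΔN = 526.755 − 7.017 − 76.597 = 443.14 m.
Horizontal magnitude = √(ΔE² + ΔN²) = √((-149.48)² + 443.14²) = 467.67 m.

467.7 m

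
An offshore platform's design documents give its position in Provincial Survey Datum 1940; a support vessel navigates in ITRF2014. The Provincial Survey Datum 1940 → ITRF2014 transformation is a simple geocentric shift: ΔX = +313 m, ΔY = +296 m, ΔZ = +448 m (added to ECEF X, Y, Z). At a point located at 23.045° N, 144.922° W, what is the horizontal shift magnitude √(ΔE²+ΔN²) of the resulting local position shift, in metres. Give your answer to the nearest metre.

At φ = 23.045°, λ = -144.922°: sin φ = 0.391454, cos φ = 0.920198, sin λ = -0.574691, cos λ = -0.818370.
ΔE = −sin λ·ΔX + cos λ·ΔY = −(-0.574691)·(313) + (-0.818370)·(296) = -62.36 m.
ΔN = −sin φ cos λ·ΔX − sin φ sin λ·ΔY + cos φ·ΔZ = −(0.391454)(-0.818370)(313) − (0.391454)(-0.574691)(296) + (0.920198)(448) = 579.11 m.
Horizontal magnitude = √(ΔE² + ΔN²) = √((-62.36)² + 579.11²) = 582.46 m.

582 m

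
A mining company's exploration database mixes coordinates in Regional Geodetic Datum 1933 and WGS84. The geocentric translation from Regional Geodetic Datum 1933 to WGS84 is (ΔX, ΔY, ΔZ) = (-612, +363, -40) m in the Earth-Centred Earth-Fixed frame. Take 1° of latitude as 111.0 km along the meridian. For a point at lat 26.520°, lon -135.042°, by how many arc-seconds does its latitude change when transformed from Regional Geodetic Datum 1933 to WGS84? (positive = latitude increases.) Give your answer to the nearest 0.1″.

Δφ = -3.7″

sin φ = 0.446510, cos φ = 0.894779, sin λ = -0.706588, cos λ = -0.707625.
North component: ΔN = −sin φ cos λ·ΔX − sin φ sin λ·ΔY + cos φ·ΔZ = −(0.446510)(-0.707625)(-612) − (0.446510)(-0.706588)(363) + (0.894779)(-40) = -114.63 m.
1° of latitude spans 111000 m, so Δφ = -114.63 / 111000 × 3600 = -3.718″.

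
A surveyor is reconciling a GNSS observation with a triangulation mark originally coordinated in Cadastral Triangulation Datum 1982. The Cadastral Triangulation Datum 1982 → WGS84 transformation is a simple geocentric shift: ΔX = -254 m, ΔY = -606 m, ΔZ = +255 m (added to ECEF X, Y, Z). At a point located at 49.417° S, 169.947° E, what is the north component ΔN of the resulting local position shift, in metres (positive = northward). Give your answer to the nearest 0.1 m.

At φ = -49.417°, λ = 169.947°: sin φ = -0.759464, cos φ = 0.650549, sin λ = 0.174559, cos λ = -0.984647.
ΔN = −sin φ cos λ·ΔX − sin φ sin λ·ΔY + cos φ·ΔZ = −(-0.759464)(-0.984647)(-254) − (-0.759464)(0.174559)(-606) + (0.650549)(255) = 275.49 m.

ΔN = 275.5 m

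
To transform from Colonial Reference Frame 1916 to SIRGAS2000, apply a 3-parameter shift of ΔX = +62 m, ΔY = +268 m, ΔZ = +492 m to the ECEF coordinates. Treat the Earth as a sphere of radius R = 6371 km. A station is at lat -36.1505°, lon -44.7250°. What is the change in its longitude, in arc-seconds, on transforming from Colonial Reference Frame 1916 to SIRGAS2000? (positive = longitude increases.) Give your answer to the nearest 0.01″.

sin φ = -0.589908, cos φ = 0.807470, sin λ = -0.703705, cos λ = 0.710492.
East component: ΔE = −sin λ·ΔX + cos λ·ΔY = −(-0.703705)(62) + (0.710492)(268) = 234.04 m.
1° of latitude spans πR/180 = 111195 m; at latitude φ, 1° of longitude spans that × cos φ = 89786.6 m, so Δλ = 234.04 / 89786.6 × 3600 = 9.384″.

Δλ = 9.38″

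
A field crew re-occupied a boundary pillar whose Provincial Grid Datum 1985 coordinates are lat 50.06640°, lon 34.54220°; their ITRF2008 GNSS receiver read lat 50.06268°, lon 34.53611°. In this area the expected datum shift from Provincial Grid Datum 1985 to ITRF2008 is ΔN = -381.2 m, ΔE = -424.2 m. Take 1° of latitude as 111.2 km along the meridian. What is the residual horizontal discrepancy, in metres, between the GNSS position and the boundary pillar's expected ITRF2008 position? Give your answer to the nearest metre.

Observed coordinate differences: Δφ = -0.00372°, Δλ = -0.00609°.
Converting to metres (1° lat = 111200 m, cos φ = 0.641899): observed ΔN = -413.7 m, observed ΔE = -434.7 m.
Subtracting the expected shift leaves a residual of -413.7 − (-381.2) = -32.5 m north and -434.7 − (-424.2) = -10.5 m east.
Residual distance = √((-32.5)² + (-10.5)²) = 34.1 m.

34 m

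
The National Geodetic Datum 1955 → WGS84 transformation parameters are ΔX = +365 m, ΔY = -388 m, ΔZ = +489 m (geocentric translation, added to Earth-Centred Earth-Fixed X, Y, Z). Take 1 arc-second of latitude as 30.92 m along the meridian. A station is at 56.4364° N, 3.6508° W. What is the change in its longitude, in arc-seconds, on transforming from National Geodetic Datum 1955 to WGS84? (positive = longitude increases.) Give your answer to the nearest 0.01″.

sin φ = 0.833273, cos φ = 0.552862, sin λ = -0.063675, cos λ = 0.997971.
East component: ΔE = −sin λ·ΔX + cos λ·ΔY = −(-0.063675)(365) + (0.997971)(-388) = -363.97 m.
1° of latitude spans 3600 × 30.92 = 111312 m; at latitude φ, 1° of longitude spans that × cos φ = 61540.2 m, so Δλ = -363.97 / 61540.2 × 3600 = -21.292″.

Δλ = -21.29″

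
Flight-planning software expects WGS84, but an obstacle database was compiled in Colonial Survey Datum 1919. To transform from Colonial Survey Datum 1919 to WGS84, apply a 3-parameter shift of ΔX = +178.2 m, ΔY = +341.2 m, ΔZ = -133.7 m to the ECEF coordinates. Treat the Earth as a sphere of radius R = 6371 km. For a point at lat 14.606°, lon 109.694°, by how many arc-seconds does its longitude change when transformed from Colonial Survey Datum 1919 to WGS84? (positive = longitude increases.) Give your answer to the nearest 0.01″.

sin φ = 0.252171, cos φ = 0.967683, sin λ = 0.941506, cos λ = -0.336997.
East component: ΔE = −sin λ·ΔX + cos λ·ΔY = −(0.941506)(178.2) + (-0.336997)(341.2) = -282.76 m.
1° of latitude spans πR/180 = 111195 m; at latitude φ, 1° of longitude spans that × cos φ = 107601.4 m, so Δλ = -282.76 / 107601.4 × 3600 = -9.460″.

Δλ = -9.46″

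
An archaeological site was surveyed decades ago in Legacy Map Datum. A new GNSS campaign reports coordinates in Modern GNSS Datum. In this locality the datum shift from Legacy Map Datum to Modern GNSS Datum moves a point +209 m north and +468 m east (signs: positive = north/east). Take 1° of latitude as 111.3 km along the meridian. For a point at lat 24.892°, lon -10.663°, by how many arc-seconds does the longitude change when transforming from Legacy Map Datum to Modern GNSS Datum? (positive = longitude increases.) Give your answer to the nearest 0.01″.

At latitude 24.892°, cos φ = 0.907103.
1° of longitude at this latitude = 111.3 × cos φ = 100.96 km, so Δλ = 468.0 / 100960.5 = 0.0046355° = 16.688″.

Δλ = 16.69″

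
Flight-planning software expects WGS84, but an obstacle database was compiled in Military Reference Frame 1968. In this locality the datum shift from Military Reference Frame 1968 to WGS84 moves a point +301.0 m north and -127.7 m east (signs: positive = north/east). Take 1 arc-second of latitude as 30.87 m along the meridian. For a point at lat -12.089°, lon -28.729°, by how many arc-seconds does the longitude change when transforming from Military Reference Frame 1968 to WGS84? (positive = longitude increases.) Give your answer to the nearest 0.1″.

At latitude -12.089°, cos φ = 0.977823.
1″ of longitude at this latitude = 30.87 × cos φ = 30.1854 m, so Δλ = -127.7 / 30.1854 = -4.231″.

Δλ = -4.2″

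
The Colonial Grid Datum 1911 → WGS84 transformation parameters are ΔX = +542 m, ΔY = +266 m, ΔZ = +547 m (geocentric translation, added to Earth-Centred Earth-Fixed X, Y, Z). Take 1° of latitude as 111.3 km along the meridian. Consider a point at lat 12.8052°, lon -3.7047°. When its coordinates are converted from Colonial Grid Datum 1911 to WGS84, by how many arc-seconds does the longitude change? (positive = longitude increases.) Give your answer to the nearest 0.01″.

sin φ = 0.221637, cos φ = 0.975129, sin λ = -0.064614, cos λ = 0.997910.
East component: ΔE = −sin λ·ΔX + cos λ·ΔY = −(-0.064614)(542) + (0.997910)(266) = 300.47 m.
1° of latitude spans 111300 m; at latitude φ, 1° of longitude spans that × cos φ = 108531.9 m, so Δλ = 300.47 / 108531.9 × 3600 = 9.966″.

Δλ = 9.97″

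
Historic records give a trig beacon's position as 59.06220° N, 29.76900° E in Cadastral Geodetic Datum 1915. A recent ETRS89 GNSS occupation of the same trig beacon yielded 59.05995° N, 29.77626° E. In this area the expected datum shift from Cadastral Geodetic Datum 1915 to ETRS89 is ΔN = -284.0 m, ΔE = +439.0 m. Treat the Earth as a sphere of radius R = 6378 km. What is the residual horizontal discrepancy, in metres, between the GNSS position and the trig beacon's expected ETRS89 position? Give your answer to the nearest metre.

Observed coordinate differences: Δφ = -0.00225°, Δλ = +0.00726°.
Converting to metres (1° lat = 111317 m, cos φ = 0.514107): observed ΔN = -250.5 m, observed ΔE = 415.5 m.
Subtracting the expected shift leaves a residual of -250.5 − (-284.0) = 33.5 m north and 415.5 − (439.0) = -23.5 m east.
Residual distance = √(33.5² + (-23.5)²) = 41.0 m.

41 m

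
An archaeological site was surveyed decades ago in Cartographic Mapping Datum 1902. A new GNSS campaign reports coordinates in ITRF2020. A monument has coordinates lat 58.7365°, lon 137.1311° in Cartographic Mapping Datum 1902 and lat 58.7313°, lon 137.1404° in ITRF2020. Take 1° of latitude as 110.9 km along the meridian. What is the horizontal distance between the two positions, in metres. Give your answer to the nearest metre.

Δφ = 58.7313° − 58.7365° = -0.0052°; Δλ = 137.1404° − 137.1311° = +0.0093°.
ΔN = Δφ × 110900 = -576.7 m; ΔE = Δλ × 110900 × cos(58.7365°) = +0.0093 × 110900 × 0.518975 = 535.3 m.
Distance = √(ΔE² + ΔN²) = √(535.3² + (-576.7)²) = 786.8 m.

787 m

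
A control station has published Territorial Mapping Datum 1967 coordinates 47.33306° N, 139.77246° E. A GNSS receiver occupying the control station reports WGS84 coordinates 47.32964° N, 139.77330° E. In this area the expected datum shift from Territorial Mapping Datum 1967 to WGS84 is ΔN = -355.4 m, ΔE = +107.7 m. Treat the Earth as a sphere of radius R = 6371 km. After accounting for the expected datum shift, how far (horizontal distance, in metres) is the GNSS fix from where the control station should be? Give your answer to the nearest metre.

Observed coordinate differences: Δφ = -0.00342°, Δλ = +0.00084°.
Converting to metres (1° lat = 111195 m, cos φ = 0.677736): observed ΔN = -380.3 m, observed ΔE = 63.3 m.
Subtracting the expected shift leaves a residual of -380.3 − (-355.4) = -24.9 m north and 63.3 − (107.7) = -44.4 m east.
Residual distance = √((-24.9)² + (-44.4)²) = 50.9 m.

51 m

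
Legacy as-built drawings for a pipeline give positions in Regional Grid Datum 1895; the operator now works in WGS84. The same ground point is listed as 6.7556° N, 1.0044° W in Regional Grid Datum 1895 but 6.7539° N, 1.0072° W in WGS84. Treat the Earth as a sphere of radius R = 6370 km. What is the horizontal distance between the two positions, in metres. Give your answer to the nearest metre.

362 m

Δφ = 6.7539° − 6.7556° = -0.0017°; Δλ = -1.0072° − -1.0044° = -0.0028°.
1° along a meridian = πR/180 = 111177 m.
ΔN = Δφ × 111177 = -189.0 m; ΔE = Δλ × 111177 × cos(6.7556°) = -0.0028 × 111177 × 0.993057 = -309.1 m.
Distance = √(ΔE² + ΔN²) = √((-309.1)² + (-189.0)²) = 362.3 m.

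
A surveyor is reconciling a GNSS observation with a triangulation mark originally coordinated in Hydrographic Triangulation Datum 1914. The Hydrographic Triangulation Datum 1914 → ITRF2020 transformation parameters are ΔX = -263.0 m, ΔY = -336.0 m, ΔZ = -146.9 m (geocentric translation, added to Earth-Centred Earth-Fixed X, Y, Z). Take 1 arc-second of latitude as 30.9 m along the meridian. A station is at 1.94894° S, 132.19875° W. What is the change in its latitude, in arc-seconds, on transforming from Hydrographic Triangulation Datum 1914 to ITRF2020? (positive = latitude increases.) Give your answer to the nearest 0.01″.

Δφ = -4.28″

sin φ = -0.034009, cos φ = 0.999422, sin λ = -0.740819, cos λ = -0.671704.
North component: ΔN = −sin φ cos λ·ΔX − sin φ sin λ·ΔY + cos φ·ΔZ = −(-0.034009)(-0.671704)(-263.0) − (-0.034009)(-0.740819)(-336.0) + (0.999422)(-146.9) = -132.34 m.
1° of latitude spans 3600 × 30.90 = 111240 m, so Δφ = -132.34 / 111240 × 3600 = -4.283″.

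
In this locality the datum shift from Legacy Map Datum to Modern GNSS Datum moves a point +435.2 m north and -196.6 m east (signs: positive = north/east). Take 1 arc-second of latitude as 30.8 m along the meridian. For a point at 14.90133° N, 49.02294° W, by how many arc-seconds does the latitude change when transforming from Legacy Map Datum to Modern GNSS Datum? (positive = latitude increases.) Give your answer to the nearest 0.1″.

1″ of latitude = 30.80 m, so Δφ = 435.2 / 30.80 = 14.130″.

Δφ = 14.1″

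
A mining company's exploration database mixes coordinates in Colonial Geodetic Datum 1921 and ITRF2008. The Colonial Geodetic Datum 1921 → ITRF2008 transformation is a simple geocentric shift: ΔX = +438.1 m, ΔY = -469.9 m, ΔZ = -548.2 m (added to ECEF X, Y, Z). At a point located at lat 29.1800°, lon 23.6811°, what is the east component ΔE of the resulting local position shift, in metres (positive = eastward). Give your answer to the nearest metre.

ΔE = -606 m

At φ = 29.1800°, λ = 23.6811°: sin φ = 0.487555, cos φ = 0.873092, sin λ = 0.401646, cos λ = 0.915795.
ΔE = −sin λ·ΔX + cos λ·ΔY = −(0.401646)·(438.1) + (0.915795)·(-469.9) = -606.29 m.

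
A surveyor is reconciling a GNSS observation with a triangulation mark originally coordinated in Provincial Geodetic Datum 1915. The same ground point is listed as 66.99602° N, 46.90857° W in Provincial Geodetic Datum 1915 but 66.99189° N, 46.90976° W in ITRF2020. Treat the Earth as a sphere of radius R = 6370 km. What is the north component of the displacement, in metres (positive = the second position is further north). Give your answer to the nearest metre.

ΔN = -459 m

Δφ = 66.99189° − 66.99602° = -0.00413°; Δλ = -46.90976° − -46.90857° = -0.00119°.
1° along a meridian = πR/180 = 111177 m.
ΔN = Δφ × 111177 = -459.2 m; ΔE = Δλ × 111177 × cos(66.99602°) = -0.00119 × 111177 × 0.390795 = -51.7 m.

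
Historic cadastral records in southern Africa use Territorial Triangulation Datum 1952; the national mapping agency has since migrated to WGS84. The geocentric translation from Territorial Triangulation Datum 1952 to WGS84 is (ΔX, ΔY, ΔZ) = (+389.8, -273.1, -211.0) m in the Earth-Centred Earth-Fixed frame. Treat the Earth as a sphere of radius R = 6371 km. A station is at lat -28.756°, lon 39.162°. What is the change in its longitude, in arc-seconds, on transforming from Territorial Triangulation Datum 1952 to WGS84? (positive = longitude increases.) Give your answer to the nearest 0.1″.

Δλ = -16.9″

sin φ = -0.481081, cos φ = 0.876676, sin λ = 0.631515, cos λ = 0.775363.
East component: ΔE = −sin λ·ΔX + cos λ·ΔY = −(0.631515)(389.8) + (0.775363)(-273.1) = -457.92 m.
1° of latitude spans πR/180 = 111195 m; at latitude φ, 1° of longitude spans that × cos φ = 97482.0 m, so Δλ = -457.92 / 97482.0 × 3600 = -16.911″.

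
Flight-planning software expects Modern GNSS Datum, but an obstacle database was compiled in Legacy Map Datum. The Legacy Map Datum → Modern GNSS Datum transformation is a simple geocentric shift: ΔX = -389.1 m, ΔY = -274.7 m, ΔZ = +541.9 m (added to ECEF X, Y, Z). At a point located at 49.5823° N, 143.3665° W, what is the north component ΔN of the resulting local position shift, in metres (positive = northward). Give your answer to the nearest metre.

ΔN = -11 m

At φ = 49.5823°, λ = -143.3665°: sin φ = 0.761338, cos φ = 0.648355, sin λ = -0.596694, cos λ = -0.802469.
ΔN = −sin φ cos λ·ΔX − sin φ sin λ·ΔY + cos φ·ΔZ = −(0.761338)(-0.802469)(-389.1) − (0.761338)(-0.596694)(-274.7) + (0.648355)(541.9) = -11.17 m.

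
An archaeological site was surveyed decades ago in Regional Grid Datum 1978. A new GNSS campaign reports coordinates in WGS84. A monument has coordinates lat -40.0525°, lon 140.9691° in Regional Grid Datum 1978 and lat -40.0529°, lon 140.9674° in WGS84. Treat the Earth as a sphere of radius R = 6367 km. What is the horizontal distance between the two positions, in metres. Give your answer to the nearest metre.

151 m

Δφ = -40.0529° − -40.0525° = -0.0004°; Δλ = 140.9674° − 140.9691° = -0.0017°.
1° along a meridian = πR/180 = 111125 m.
ΔN = Δφ × 111125 = -44.5 m; ΔE = Δλ × 111125 × cos(-40.0525°) = -0.0017 × 111125 × 0.765455 = -144.6 m.
Distance = √(ΔE² + ΔN²) = √((-144.6)² + (-44.5)²) = 151.3 m.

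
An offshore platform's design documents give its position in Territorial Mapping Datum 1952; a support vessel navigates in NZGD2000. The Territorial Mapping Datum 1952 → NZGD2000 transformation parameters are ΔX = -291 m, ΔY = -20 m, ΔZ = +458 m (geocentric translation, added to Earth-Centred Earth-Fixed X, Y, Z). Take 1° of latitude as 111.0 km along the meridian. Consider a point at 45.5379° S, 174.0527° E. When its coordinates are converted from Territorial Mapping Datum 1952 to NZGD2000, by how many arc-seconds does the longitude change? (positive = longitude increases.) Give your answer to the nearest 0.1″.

sin φ = -0.713714, cos φ = 0.700437, sin λ = 0.103614, cos λ = -0.994618.
East component: ΔE = −sin λ·ΔX + cos λ·ΔY = −(0.103614)(-291) + (-0.994618)(-20) = 50.04 m.
1° of latitude spans 111000 m; at latitude φ, 1° of longitude spans that × cos φ = 77748.5 m, so Δλ = 50.04 / 77748.5 × 3600 = 2.317″.

Δλ = 2.3″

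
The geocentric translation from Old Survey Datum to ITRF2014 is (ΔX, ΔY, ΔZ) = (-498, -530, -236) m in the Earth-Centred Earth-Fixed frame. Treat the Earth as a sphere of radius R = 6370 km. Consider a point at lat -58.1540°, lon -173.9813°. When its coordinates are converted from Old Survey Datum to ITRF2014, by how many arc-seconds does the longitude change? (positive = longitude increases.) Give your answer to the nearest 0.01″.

Δλ = 29.14″

sin φ = -0.849469, cos φ = 0.527638, sin λ = -0.104853, cos λ = -0.994488.
East component: ΔE = −sin λ·ΔX + cos λ·ΔY = −(-0.104853)(-498) + (-0.994488)(-530) = 474.86 m.
1° of latitude spans πR/180 = 111177 m; at latitude φ, 1° of longitude spans that × cos φ = 58661.5 m, so Δλ = 474.86 / 58661.5 × 3600 = 29.142″.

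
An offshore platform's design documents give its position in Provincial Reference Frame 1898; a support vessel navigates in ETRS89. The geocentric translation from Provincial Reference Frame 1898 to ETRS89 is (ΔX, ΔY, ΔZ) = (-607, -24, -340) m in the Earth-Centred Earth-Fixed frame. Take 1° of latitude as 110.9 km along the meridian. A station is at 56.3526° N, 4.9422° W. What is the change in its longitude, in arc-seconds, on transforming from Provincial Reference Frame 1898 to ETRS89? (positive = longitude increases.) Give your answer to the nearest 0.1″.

sin φ = 0.832463, cos φ = 0.554080, sin λ = -0.086151, cos λ = 0.996282.
East component: ΔE = −sin λ·ΔX + cos λ·ΔY = −(-0.086151)(-607) + (0.996282)(-24) = -76.20 m.
1° of latitude spans 110900 m; at latitude φ, 1° of longitude spans that × cos φ = 61447.5 m, so Δλ = -76.20 / 61447.5 × 3600 = -4.465″.

Δλ = -4.5″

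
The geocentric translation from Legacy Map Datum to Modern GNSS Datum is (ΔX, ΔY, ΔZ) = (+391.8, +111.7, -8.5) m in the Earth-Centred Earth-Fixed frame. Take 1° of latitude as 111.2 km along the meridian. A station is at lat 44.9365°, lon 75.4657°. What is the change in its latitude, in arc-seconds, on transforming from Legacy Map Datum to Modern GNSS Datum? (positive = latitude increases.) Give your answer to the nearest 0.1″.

Δφ = -4.9″

sin φ = 0.706323, cos φ = 0.707890, sin λ = 0.967998, cos λ = 0.250960.
North component: ΔN = −sin φ cos λ·ΔX − sin φ sin λ·ΔY + cos φ·ΔZ = −(0.706323)(0.250960)(391.8) − (0.706323)(0.967998)(111.7) + (0.707890)(-8.5) = -151.84 m.
1° of latitude spans 111200 m, so Δφ = -151.84 / 111200 × 3600 = -4.916″.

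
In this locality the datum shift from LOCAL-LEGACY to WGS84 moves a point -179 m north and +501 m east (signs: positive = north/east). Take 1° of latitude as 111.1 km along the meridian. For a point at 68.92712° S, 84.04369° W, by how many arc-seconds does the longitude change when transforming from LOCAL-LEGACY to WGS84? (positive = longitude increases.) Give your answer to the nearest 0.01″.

Δλ = 45.15″

At latitude -68.92712°, cos φ = 0.359555.
1° of longitude at this latitude = 111.1 × cos φ = 39.95 km, so Δλ = 501.0 / 39946.6 = 0.0125417° = 45.150″.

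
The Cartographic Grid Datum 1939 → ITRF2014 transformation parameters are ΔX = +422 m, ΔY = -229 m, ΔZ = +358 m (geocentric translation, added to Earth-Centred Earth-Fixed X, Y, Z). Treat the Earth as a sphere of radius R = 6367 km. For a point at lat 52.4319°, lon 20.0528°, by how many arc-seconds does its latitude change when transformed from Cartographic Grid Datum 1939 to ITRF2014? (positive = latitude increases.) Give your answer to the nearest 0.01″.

Δφ = -1.09″

sin φ = 0.792629, cos φ = 0.609704, sin λ = 0.342886, cos λ = 0.939377.
North component: ΔN = −sin φ cos λ·ΔX − sin φ sin λ·ΔY + cos φ·ΔZ = −(0.792629)(0.939377)(422) − (0.792629)(0.342886)(-229) + (0.609704)(358) = -33.70 m.
1° of latitude spans πR/180 = 111125 m, so Δφ = -33.70 / 111125 × 3600 = -1.092″.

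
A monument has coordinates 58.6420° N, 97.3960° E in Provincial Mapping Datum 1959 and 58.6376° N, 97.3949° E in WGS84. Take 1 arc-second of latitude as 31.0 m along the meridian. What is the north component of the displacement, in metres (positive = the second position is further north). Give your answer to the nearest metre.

Δφ = 58.6376° − 58.6420° = -0.0044°; Δλ = 97.3949° − 97.3960° = -0.0011°.
1° of latitude = 3600 × 31.00 = 111600 m.
ΔN = Δφ × 111600 = -491.0 m; ΔE = Δλ × 111600 × cos(58.6420°) = -0.0011 × 111600 × 0.520384 = -63.9 m.

ΔN = -491 m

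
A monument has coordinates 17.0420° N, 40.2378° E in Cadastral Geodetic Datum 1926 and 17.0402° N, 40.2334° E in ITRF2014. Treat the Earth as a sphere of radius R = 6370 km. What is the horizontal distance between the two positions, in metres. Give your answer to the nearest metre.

509 m

Δφ = 17.0402° − 17.0420° = -0.0018°; Δλ = 40.2334° − 40.2378° = -0.0044°.
1° along a meridian = πR/180 = 111177 m.
ΔN = Δφ × 111177 = -200.1 m; ΔE = Δλ × 111177 × cos(17.0420°) = -0.0044 × 111177 × 0.956090 = -467.7 m.
Distance = √(ΔE² + ΔN²) = √((-467.7)² + (-200.1)²) = 508.7 m.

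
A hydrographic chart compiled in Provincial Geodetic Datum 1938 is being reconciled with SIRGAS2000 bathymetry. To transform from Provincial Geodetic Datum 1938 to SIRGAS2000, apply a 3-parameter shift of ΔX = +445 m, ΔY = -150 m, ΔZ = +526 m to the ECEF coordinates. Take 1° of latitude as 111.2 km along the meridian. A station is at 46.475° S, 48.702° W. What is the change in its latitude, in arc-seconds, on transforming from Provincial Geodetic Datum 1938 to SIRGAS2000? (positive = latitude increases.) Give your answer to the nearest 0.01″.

Δφ = 21.27″

sin φ = -0.725074, cos φ = 0.688671, sin λ = -0.751287, cos λ = 0.659975.
North component: ΔN = −sin φ cos λ·ΔX − sin φ sin λ·ΔY + cos φ·ΔZ = −(-0.725074)(0.659975)(445) − (-0.725074)(-0.751287)(-150) + (0.688671)(526) = 656.90 m.
1° of latitude spans 111200 m, so Δφ = 656.90 / 111200 × 3600 = 21.266″.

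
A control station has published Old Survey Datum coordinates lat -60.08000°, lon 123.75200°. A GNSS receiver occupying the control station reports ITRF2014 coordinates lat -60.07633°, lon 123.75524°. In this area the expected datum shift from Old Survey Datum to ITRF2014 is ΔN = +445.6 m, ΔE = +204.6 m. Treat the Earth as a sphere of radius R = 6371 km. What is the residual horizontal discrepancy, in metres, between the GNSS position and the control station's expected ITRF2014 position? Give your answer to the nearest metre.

Observed coordinate differences: Δφ = +0.00367°, Δλ = +0.00324°.
Converting to metres (1° lat = 111195 m, cos φ = 0.498790): observed ΔN = 408.1 m, observed ΔE = 179.7 m.
Subtracting the expected shift leaves a residual of 408.1 − (445.6) = -37.5 m north and 179.7 − (204.6) = -24.9 m east.
Residual distance = √((-37.5)² + (-24.9)²) = 45.0 m.

45 m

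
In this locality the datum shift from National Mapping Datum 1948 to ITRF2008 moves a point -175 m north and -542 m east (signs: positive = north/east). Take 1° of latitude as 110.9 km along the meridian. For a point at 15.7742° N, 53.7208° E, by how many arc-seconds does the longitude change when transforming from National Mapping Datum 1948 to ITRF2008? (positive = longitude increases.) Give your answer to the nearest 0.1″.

At latitude 15.7742°, cos φ = 0.962341.
1° of longitude at this latitude = 110.9 × cos φ = 106.72 km, so Δλ = -542.0 / 106723.6 = -0.0050785° = -18.283″.

Δλ = -18.3″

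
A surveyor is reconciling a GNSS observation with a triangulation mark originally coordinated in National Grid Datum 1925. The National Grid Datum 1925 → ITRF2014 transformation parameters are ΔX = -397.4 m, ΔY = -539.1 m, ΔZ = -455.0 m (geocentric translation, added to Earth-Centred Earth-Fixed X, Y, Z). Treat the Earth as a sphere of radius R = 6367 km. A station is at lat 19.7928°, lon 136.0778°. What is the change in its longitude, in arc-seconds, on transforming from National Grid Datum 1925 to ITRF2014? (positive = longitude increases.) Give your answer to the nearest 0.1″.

sin φ = 0.338620, cos φ = 0.940923, sin λ = 0.693681, cos λ = -0.720282.
East component: ΔE = −sin λ·ΔX + cos λ·ΔY = −(0.693681)(-397.4) + (-0.720282)(-539.1) = 663.97 m.
1° of latitude spans πR/180 = 111125 m; at latitude φ, 1° of longitude spans that × cos φ = 104560.2 m, so Δλ = 663.97 / 104560.2 × 3600 = 22.861″.

Δλ = 22.9″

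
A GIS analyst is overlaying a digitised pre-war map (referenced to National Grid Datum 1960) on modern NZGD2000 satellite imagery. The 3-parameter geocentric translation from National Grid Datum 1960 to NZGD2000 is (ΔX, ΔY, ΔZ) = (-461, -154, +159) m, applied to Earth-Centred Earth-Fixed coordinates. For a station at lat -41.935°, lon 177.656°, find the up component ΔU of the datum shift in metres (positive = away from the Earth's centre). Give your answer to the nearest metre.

At φ = -41.935°, λ = 177.656°: sin φ = -0.668287, cos φ = 0.743903, sin λ = 0.040899, cos λ = -0.999163.
ΔU = cos φ cos λ·ΔX + cos φ sin λ·ΔY + sin φ·ΔZ = (0.743903)(-0.999163)(-461) + (0.743903)(0.040899)(-154) + (-0.668287)(159) = 231.71 m.

ΔU = 232 m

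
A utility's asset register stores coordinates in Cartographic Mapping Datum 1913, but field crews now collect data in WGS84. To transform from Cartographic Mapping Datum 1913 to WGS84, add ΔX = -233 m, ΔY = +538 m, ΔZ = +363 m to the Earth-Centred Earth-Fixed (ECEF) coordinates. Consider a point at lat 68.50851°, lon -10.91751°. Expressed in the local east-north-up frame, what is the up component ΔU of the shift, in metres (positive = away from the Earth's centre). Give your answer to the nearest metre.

At φ = 68.50851°, λ = -10.91751°: sin φ = 0.930472, cos φ = 0.366363, sin λ = -0.189396, cos λ = 0.981901.
ΔU = cos φ cos λ·ΔX + cos φ sin λ·ΔY + sin φ·ΔZ = (0.366363)(0.981901)(-233) + (0.366363)(-0.189396)(538) + (0.930472)(363) = 216.61 m.

ΔU = 217 m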